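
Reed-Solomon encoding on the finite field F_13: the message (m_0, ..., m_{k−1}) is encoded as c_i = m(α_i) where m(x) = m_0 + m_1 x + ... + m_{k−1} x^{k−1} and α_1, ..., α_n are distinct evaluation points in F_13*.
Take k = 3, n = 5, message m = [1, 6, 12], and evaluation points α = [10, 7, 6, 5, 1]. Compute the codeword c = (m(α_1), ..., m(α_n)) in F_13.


c = [0, 7, 1, 6, 6]

Message polynomial: m(x) = 1 + 6·x + 12·x^2 (mod 13).
For each evaluation point α_i, compute m(α_i) mod 13:
  α_1 = 10: Horner steps 12 → 9 → 0, so m(10) = 0.
  α_2 = 7: Horner steps 12 → 12 → 7, so m(7) = 7.
  α_3 = 6: Horner steps 12 → 0 → 1, so m(6) = 1.
  α_4 = 5: Horner steps 12 → 1 → 6, so m(5) = 6.
  α_5 = 1: Horner steps 12 → 5 → 6, so m(1) = 6.
Codeword c = [0, 7, 1, 6, 6] ∈ F_13^5.


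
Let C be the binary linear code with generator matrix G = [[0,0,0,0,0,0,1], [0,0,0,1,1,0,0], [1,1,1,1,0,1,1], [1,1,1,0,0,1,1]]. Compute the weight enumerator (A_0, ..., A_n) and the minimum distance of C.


Weight distribution: A_0 = 1, A_1 = 3, A_2 = 3, A_3 = 1, A_4 = 1, A_5 = 3, A_6 = 3, A_7 = 1. Minimum distance d = 1.

Enumerate all 2^4 = 16 messages m ∈ F_2^4.
For each, compute codeword c = mG in F_2^7, then tally its weight.
  m = 0000 → c = 0000000, weight = 0.
  m = 1000 → c = 0000001, weight = 1.
  m = 0100 → c = 0001100, weight = 2.
  m = 1100 → c = 0001101, weight = 3.
  m = 0010 → c = 1111011, weight = 6.
  m = 1010 → c = 1111010, weight = 5.
  m = 0110 → c = 1110111, weight = 6.
  m = 1110 → c = 1110110, weight = 5.
  m = 0001 → c = 1110011, weight = 5.
  m = 1001 → c = 1110010, weight = 4.
  m = 0101 → c = 1111111, weight = 7.
  m = 1101 → c = 1111110, weight = 6.
  m = 0011 → c = 0001000, weight = 1.
  m = 1011 → c = 0001001, weight = 2.
  m = 0111 → c = 0000100, weight = 1.
  m = 1111 → c = 0000101, weight = 2.
Tally weights:
  weight 0: 1 codewords.
  weight 1: 3 codewords.
  weight 2: 3 codewords.
  weight 3: 1 codewords.
  weight 4: 1 codewords.
  weight 5: 3 codewords.
  weight 6: 3 codewords.
  weight 7: 1 codewords.
Minimum distance d = smallest w > 0 with A_w > 0 = 1.
Sanity: Σ A_w = 16 = 2^4 = 16 ✓.


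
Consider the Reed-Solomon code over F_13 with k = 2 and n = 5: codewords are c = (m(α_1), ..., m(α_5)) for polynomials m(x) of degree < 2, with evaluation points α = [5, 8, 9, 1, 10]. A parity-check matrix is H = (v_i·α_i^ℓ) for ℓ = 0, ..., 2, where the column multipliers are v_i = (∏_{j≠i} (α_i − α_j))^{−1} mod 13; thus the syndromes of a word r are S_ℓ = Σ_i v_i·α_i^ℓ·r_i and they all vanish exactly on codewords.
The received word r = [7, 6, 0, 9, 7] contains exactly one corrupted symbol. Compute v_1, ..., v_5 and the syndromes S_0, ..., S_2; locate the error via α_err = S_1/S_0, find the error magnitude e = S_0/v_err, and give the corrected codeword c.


S = (5, 12, 8), error at position 1, error magnitude e = 9, c = [11, 6, 0, 9, 7].

Step 1: column multipliers v_i = (∏_{j≠i}(α_i − α_j))^{−1} mod 13.
  i = 1 (α = 5): (5−8)(5−9)(5−1)(5−10) = (−3)·(−4)·4·(−5) = −240 ≡ 7, so v_1 = 7^{−1} = 2 (mod 13).
  i = 2 (α = 8): (8−5)(8−9)(8−1)(8−10) = 3·(−1)·7·(−2) = 42 ≡ 3, so v_2 = 3^{−1} = 9 (mod 13).
  i = 3 (α = 9): (9−5)(9−8)(9−1)(9−10) = 4·1·8·(−1) = −32 ≡ 7, so v_3 = 7^{−1} = 2 (mod 13).
  i = 4 (α = 1): (1−5)(1−8)(1−9)(1−10) = (−4)·(−7)·(−8)·(−9) = 2016 ≡ 1, so v_4 = 1^{−1} = 1 (mod 13).
  i = 5 (α = 10): (10−5)(10−8)(10−9)(10−1) = 5·2·1·9 = 90 ≡ 12, so v_5 = 12^{−1} = 12 (mod 13).
  v = [2, 9, 2, 1, 12].
Step 2: syndromes of r = [7, 6, 0, 9, 7] (all sums mod 13).
  S_0 = Σ v_i r_i = 2·7 + 9·6 + 2·0 + 1·9 + 12·7 = 161 ≡ 5.
  S_1 = Σ v_i α_i r_i = 2·5·7 + 9·8·6 + 2·9·0 + 1·1·9 + 12·10·7 = 1351 ≡ 12.
  α_i^2 mod 13 = [12, 12, 3, 1, 9].
  S_2 = Σ v_i α_i^2 r_i = 2·12·7 + 9·12·6 + 2·3·0 + 1·1·9 + 12·9·7 = 1581 ≡ 8.
  S = (5, 12, 8) ≠ 0, so r is not a codeword (an error is present).
Step 3: locate the error. For a single error e at position i, S_ℓ = v_i·e·α_i^ℓ, so α_err = S_1/S_0.
  S_0^{−1} = 5^{−1} = 8 (mod 13), so α_err = 12·8 = 96 ≡ 5 = α_1. Error position i = 1.
  Consistency check: S_2/S_1 = 8·12 = 96 ≡ 5 = α_err ✓ (single-error assumption holds).
Step 4: error magnitude e = S_0/v_1 = S_0·∏_{j≠1}(α_1 − α_j) = 5·7 = 35 ≡ 9 (mod 13).
Step 5: correct position 1: c_1 = r_1 − e = 7 − 9 ≡ 11 (mod 13). Hence c = [11, 6, 0, 9, 7].
  Check: interpolating c through the α_i gives m(x) = 2 + 7·x (degree < 2) with m(α_i) = c_i for every i, so c is indeed a codeword.


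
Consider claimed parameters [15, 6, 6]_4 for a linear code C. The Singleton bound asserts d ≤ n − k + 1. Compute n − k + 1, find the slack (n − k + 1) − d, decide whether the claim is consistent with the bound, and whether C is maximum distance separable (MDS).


Singleton RHS = n − k + 1 = 10, slack = 4, bound satisfied, not MDS.

Singleton bound: d ≤ n − k + 1.
Here n = 15, k = 6, so n − k + 1 = 10.
Given d = 6, check d ≤ 10: YES.
Slack = (n − k + 1) − d = 4.
The code is NOT MDS (slack = 4 > 0).
Description: the claimed parameters are [15, 6, 6]_4; such a code would be non-MDS.


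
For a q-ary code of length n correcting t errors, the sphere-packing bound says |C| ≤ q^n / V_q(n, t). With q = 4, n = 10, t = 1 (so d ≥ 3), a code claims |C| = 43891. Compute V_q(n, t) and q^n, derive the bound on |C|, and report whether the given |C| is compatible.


V_q(n, t) = 31, q^n = 1048576, Hamming bound = 33825, |C| = 43891 > bound (violated).

Step 1: Compute V_q(n, t) = Σ_{j=0}^1 C(n, j) (q−1)^j.
  j = 0: C(10,0)·(3)^0 = 1·1 = 1.
  j = 1: C(10,1)·(3)^1 = 10·3 = 30.
  V_q(n, t) = 1 + 30 = 31.
Step 2: q^n = 4^10 = 1048576.
Step 3: Hamming bound ⌊q^n / V_q(n,t)⌋ = ⌊1048576/31⌋ = 33825.
Step 4: Compare |C| = 43891 to 33825: violated.
The claimed |C| lies above the Hamming bound, so no 4-ary code of length 10 with d ≥ 3 can have 43891 codewords.


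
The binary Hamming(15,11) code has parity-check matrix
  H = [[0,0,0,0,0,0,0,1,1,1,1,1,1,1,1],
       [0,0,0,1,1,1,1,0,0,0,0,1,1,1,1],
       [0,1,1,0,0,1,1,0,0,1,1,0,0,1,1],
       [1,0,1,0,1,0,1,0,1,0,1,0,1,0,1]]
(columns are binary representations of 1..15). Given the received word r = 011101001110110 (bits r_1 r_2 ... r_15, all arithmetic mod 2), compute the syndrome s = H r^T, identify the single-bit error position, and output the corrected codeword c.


s = (1, 0, 0, 0)^T, error position = 8, corrected codeword c = 011101011110110

Compute s = H r^T mod 2 one row at a time:
  s_1 = 0 + 1 + 1 + 1 + 0 + 1 + 1 + 0 = 5 ≡ 1 (mod 2).
  s_2 = 1 + 0 + 1 + 0 + 0 + 1 + 1 + 0 = 4 ≡ 0 (mod 2).
  s_3 = 1 + 1 + 1 + 0 + 1 + 1 + 1 + 0 = 6 ≡ 0 (mod 2).
  s_4 = 0 + 1 + 0 + 0 + 1 + 1 + 1 + 0 = 4 ≡ 0 (mod 2).
s = (1, 0, 0, 0)^T — this equals column 8 of H (binary 1000), so error is at position 8.
Correct: flip bit 8 of r = 011101001110110 to get c = 011101011110110.


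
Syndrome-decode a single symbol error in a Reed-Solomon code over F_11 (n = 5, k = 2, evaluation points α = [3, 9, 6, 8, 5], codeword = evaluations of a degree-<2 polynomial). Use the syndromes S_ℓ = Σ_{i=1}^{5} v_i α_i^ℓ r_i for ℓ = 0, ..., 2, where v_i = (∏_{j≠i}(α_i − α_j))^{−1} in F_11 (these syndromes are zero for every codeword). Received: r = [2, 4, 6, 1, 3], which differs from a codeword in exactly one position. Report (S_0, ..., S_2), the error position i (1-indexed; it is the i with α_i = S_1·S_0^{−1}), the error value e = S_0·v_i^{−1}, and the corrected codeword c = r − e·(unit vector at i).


S = (4, 1, 3), error at position 1, error magnitude e = 5, c = [8, 4, 6, 1, 3].

Step 1: column multipliers v_i = (∏_{j≠i}(α_i − α_j))^{−1} mod 11.
  i = 1 (α = 3): (3−9)(3−6)(3−8)(3−5) = (−6)·(−3)·(−5)·(−2) = 180 ≡ 4, so v_1 = 4^{−1} = 3 (mod 11).
  i = 2 (α = 9): (9−3)(9−6)(9−8)(9−5) = 6·3·1·4 = 72 ≡ 6, so v_2 = 6^{−1} = 2 (mod 11).
  i = 3 (α = 6): (6−3)(6−9)(6−8)(6−5) = 3·(−3)·(−2)·1 = 18 ≡ 7, so v_3 = 7^{−1} = 8 (mod 11).
  i = 4 (α = 8): (8−3)(8−9)(8−6)(8−5) = 5·(−1)·2·3 = −30 ≡ 3, so v_4 = 3^{−1} = 4 (mod 11).
  i = 5 (α = 5): (5−3)(5−9)(5−6)(5−8) = 2·(−4)·(−1)·(−3) = −24 ≡ 9, so v_5 = 9^{−1} = 5 (mod 11).
  v = [3, 2, 8, 4, 5].
Step 2: syndromes of r = [2, 4, 6, 1, 3] (all sums mod 11).
  S_0 = Σ v_i r_i = 3·2 + 2·4 + 8·6 + 4·1 + 5·3 = 81 ≡ 4.
  S_1 = Σ v_i α_i r_i = 3·3·2 + 2·9·4 + 8·6·6 + 4·8·1 + 5·5·3 = 485 ≡ 1.
  α_i^2 mod 11 = [9, 4, 3, 9, 3].
  S_2 = Σ v_i α_i^2 r_i = 3·9·2 + 2·4·4 + 8·3·6 + 4·9·1 + 5·3·3 = 311 ≡ 3.
  S = (4, 1, 3) ≠ 0, so r is not a codeword (an error is present).
Step 3: locate the error. For a single error e at position i, S_ℓ = v_i·e·α_i^ℓ, so α_err = S_1/S_0.
  S_0^{−1} = 4^{−1} = 3 (mod 11), so α_err = 1·3 = 3 ≡ 3 = α_1. Error position i = 1.
  Consistency check: S_2/S_1 = 3·1 = 3 ≡ 3 = α_err ✓ (single-error assumption holds).
Step 4: error magnitude e = S_0/v_1 = S_0·∏_{j≠1}(α_1 − α_j) = 4·4 = 16 ≡ 5 (mod 11).
Step 5: correct position 1: c_1 = r_1 − e = 2 − 5 ≡ 8 (mod 11). Hence c = [8, 4, 6, 1, 3].
  Check: interpolating c through the α_i gives m(x) = 10 + 3·x (degree < 2) with m(α_i) = c_i for every i, so c is indeed a codeword.


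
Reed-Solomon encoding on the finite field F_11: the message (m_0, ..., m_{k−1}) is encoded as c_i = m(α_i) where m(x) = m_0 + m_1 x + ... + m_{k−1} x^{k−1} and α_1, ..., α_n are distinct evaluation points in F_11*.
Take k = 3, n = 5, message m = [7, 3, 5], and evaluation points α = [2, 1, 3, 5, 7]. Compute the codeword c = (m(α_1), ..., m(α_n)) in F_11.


c = [0, 4, 6, 4, 9]

Message polynomial: m(x) = 7 + 3·x + 5·x^2 (mod 11).
For each evaluation point α_i, compute m(α_i) mod 11:
  α_1 = 2: Horner steps 5 → 2 → 0, so m(2) = 0.
  α_2 = 1: Horner steps 5 → 8 → 4, so m(1) = 4.
  α_3 = 3: Horner steps 5 → 7 → 6, so m(3) = 6.
  α_4 = 5: Horner steps 5 → 6 → 4, so m(5) = 4.
  α_5 = 7: Horner steps 5 → 5 → 9, so m(7) = 9.
Codeword c = [0, 4, 6, 4, 9] ∈ F_11^5.


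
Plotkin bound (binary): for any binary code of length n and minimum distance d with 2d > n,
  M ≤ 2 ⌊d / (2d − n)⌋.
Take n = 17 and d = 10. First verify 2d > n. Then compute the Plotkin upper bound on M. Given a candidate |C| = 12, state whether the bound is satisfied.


Plotkin bound M ≤ 6; given |C| = 12 > bound (violated).

Check applicability: 2d = 20, n = 17.
2d − n = 3 > 0, so Plotkin applies.
Compute d/(2d−n) = 10/3 ≈ 3.3333.
⌊d/(2d−n)⌋ = 3.
Plotkin bound: M ≤ 2·3 = 6.
Given |C| = 12, check: VIOLATED.
This |C| is above the Plotkin bound, so no binary code with n = 17, d = 10 and 12 codewords exists.


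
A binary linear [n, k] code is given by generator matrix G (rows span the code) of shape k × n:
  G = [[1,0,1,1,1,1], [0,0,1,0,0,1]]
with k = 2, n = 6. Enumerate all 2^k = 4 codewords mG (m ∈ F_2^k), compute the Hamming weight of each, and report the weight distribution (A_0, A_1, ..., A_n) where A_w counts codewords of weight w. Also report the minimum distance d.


Weight distribution: A_0 = 1, A_2 = 1, A_3 = 1, A_5 = 1. Minimum distance d = 2.

Enumerate all 2^2 = 4 messages m ∈ F_2^2.
For each, compute codeword c = mG in F_2^6, then tally its weight.
  m = 00 → c = 000000, weight = 0.
  m = 10 → c = 101111, weight = 5.
  m = 01 → c = 001001, weight = 2.
  m = 11 → c = 100110, weight = 3.
Tally weights:
  weight 0: 1 codewords.
  weight 2: 1 codewords.
  weight 3: 1 codewords.
  weight 5: 1 codewords.
Minimum distance d = smallest w > 0 with A_w > 0 = 2.
Sanity: Σ A_w = 4 = 2^2 = 4 ✓.


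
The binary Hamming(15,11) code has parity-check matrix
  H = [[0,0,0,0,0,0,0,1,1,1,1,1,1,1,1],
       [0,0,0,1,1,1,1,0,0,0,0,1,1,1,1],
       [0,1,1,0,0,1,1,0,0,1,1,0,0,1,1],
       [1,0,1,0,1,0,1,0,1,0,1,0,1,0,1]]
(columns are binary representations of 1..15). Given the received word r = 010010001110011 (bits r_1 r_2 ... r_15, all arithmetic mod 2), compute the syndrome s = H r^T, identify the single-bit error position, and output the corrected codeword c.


s = (1, 1, 1, 0)^T, error position = 14, corrected codeword c = 010010001110001

Compute s = H r^T mod 2 one row at a time:
  s_1 = 0 + 1 + 1 + 1 + 0 + 0 + 1 + 1 = 5 ≡ 1 (mod 2).
  s_2 = 0 + 1 + 0 + 0 + 0 + 0 + 1 + 1 = 3 ≡ 1 (mod 2).
  s_3 = 1 + 0 + 0 + 0 + 1 + 1 + 1 + 1 = 5 ≡ 1 (mod 2).
  s_4 = 0 + 0 + 1 + 0 + 1 + 1 + 0 + 1 = 4 ≡ 0 (mod 2).
s = (1, 1, 1, 0)^T — this equals column 14 of H (binary 1110), so error is at position 14.
Correct: flip bit 14 of r = 010010001110011 to get c = 010010001110001.


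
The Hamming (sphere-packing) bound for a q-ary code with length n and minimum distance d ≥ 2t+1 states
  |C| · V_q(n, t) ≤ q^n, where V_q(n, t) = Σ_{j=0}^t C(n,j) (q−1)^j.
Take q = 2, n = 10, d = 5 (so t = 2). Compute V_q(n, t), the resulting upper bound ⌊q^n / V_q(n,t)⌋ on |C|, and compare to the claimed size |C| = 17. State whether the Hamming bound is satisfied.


V_q(n, t) = 56, q^n = 1024, Hamming bound = 18, |C| = 17 ≤ bound (satisfied).

Step 1: Compute V_q(n, t) = Σ_{j=0}^2 C(n, j) (q−1)^j.
  j = 0: C(10,0)·(1)^0 = 1·1 = 1.
  j = 1: C(10,1)·(1)^1 = 10·1 = 10.
  j = 2: C(10,2)·(1)^2 = 45·1 = 45.
  V_q(n, t) = 1 + 10 + 45 = 56.
Step 2: q^n = 2^10 = 1024.
Step 3: Hamming bound ⌊q^n / V_q(n,t)⌋ = ⌊1024/56⌋ = 18.
Step 4: Compare |C| = 17 to 18: satisfied.
The claimed |C| lies below the Hamming bound.


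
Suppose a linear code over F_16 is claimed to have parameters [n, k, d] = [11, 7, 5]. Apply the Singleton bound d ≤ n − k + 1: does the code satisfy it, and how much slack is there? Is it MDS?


Singleton RHS = n − k + 1 = 5, slack = 0, bound satisfied, MDS.

Singleton bound: d ≤ n − k + 1.
Here n = 11, k = 7, so n − k + 1 = 5.
Given d = 5, check d ≤ 5: YES.
Slack = (n − k + 1) − d = 0.
The code is MDS (slack = 0).
Description: the claimed parameters are [11, 7, 5]_16; such a code would be MDS (meets Singleton bound).


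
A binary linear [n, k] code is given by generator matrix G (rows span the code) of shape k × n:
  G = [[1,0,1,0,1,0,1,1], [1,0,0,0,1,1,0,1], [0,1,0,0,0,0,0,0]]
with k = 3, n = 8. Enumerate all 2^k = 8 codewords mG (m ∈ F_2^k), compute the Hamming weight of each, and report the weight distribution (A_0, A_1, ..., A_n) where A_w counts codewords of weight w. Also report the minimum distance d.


Weight distribution: A_0 = 1, A_1 = 1, A_3 = 1, A_4 = 2, A_5 = 2, A_6 = 1. Minimum distance d = 1.

Enumerate all 2^3 = 8 messages m ∈ F_2^3.
For each, compute codeword c = mG in F_2^8, then tally its weight.
  m = 000 → c = 00000000, weight = 0.
  m = 100 → c = 10101011, weight = 5.
  m = 010 → c = 10001101, weight = 4.
  m = 110 → c = 00100110, weight = 3.
  m = 001 → c = 01000000, weight = 1.
  m = 101 → c = 11101011, weight = 6.
  m = 011 → c = 11001101, weight = 5.
  m = 111 → c = 01100110, weight = 4.
Tally weights:
  weight 0: 1 codewords.
  weight 1: 1 codewords.
  weight 3: 1 codewords.
  weight 4: 2 codewords.
  weight 5: 2 codewords.
  weight 6: 1 codewords.
Minimum distance d = smallest w > 0 with A_w > 0 = 1.
Sanity: Σ A_w = 8 = 2^3 = 8 ✓.


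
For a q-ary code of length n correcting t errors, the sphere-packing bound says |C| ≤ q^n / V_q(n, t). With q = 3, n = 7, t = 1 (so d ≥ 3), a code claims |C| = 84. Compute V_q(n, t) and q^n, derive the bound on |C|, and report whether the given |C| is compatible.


V_q(n, t) = 15, q^n = 2187, Hamming bound = 145, |C| = 84 ≤ bound (satisfied).

Step 1: Compute V_q(n, t) = Σ_{j=0}^1 C(n, j) (q−1)^j.
  j = 0: C(7,0)·(2)^0 = 1·1 = 1.
  j = 1: C(7,1)·(2)^1 = 7·2 = 14.
  V_q(n, t) = 1 + 14 = 15.
Step 2: q^n = 3^7 = 2187.
Step 3: Hamming bound ⌊q^n / V_q(n,t)⌋ = ⌊2187/15⌋ = 145.
Step 4: Compare |C| = 84 to 145: satisfied.
The claimed |C| lies below the Hamming bound.


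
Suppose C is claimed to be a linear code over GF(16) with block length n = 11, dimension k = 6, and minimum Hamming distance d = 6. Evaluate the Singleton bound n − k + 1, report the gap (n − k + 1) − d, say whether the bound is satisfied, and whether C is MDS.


Singleton RHS = n − k + 1 = 6, slack = 0, bound satisfied, MDS.

Singleton bound: d ≤ n − k + 1.
Here n = 11, k = 6, so n − k + 1 = 6.
Given d = 6, check d ≤ 6: YES.
Slack = (n − k + 1) − d = 0.
The code is MDS (slack = 0).
Description: the claimed parameters are [11, 6, 6]_16; such a code would be MDS (meets Singleton bound).


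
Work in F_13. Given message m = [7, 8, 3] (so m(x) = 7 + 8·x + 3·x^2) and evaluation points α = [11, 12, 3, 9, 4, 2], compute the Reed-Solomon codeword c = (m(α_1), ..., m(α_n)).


c = [3, 2, 6, 10, 9, 9]

Message polynomial: m(x) = 7 + 8·x + 3·x^2 (mod 13).
For each evaluation point α_i, compute m(α_i) mod 13:
  α_1 = 11: Horner steps 3 → 2 → 3, so m(11) = 3.
  α_2 = 12: Horner steps 3 → 5 → 2, so m(12) = 2.
  α_3 = 3: Horner steps 3 → 4 → 6, so m(3) = 6.
  α_4 = 9: Horner steps 3 → 9 → 10, so m(9) = 10.
  α_5 = 4: Horner steps 3 → 7 → 9, so m(4) = 9.
  α_6 = 2: Horner steps 3 → 1 → 9, so m(2) = 9.
Codeword c = [3, 2, 6, 10, 9, 9] ∈ F_13^6.


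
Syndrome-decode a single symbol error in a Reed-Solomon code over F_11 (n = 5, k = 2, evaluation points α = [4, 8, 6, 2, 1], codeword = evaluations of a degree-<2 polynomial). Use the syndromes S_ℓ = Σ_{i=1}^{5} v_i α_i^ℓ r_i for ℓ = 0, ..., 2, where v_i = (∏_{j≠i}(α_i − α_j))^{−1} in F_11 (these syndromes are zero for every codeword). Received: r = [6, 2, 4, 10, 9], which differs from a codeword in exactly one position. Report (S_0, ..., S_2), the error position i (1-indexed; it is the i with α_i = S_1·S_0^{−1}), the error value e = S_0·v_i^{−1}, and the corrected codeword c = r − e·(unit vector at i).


S = (5, 10, 9), error at position 4, error magnitude e = 2, c = [6, 2, 4, 8, 9].

Step 1: column multipliers v_i = (∏_{j≠i}(α_i − α_j))^{−1} mod 11.
  i = 1 (α = 4): (4−8)(4−6)(4−2)(4−1) = (−4)·(−2)·2·3 = 48 ≡ 4, so v_1 = 4^{−1} = 3 (mod 11).
  i = 2 (α = 8): (8−4)(8−6)(8−2)(8−1) = 4·2·6·7 = 336 ≡ 6, so v_2 = 6^{−1} = 2 (mod 11).
  i = 3 (α = 6): (6−4)(6−8)(6−2)(6−1) = 2·(−2)·4·5 = −80 ≡ 8, so v_3 = 8^{−1} = 7 (mod 11).
  i = 4 (α = 2): (2−4)(2−8)(2−6)(2−1) = (−2)·(−6)·(−4)·1 = −48 ≡ 7, so v_4 = 7^{−1} = 8 (mod 11).
  i = 5 (α = 1): (1−4)(1−8)(1−6)(1−2) = (−3)·(−7)·(−5)·(−1) = 105 ≡ 6, so v_5 = 6^{−1} = 2 (mod 11).
  v = [3, 2, 7, 8, 2].
Step 2: syndromes of r = [6, 2, 4, 10, 9] (all sums mod 11).
  S_0 = Σ v_i r_i = 3·6 + 2·2 + 7·4 + 8·10 + 2·9 = 148 ≡ 5.
  S_1 = Σ v_i α_i r_i = 3·4·6 + 2·8·2 + 7·6·4 + 8·2·10 + 2·1·9 = 450 ≡ 10.
  α_i^2 mod 11 = [5, 9, 3, 4, 1].
  S_2 = Σ v_i α_i^2 r_i = 3·5·6 + 2·9·2 + 7·3·4 + 8·4·10 + 2·1·9 = 548 ≡ 9.
  S = (5, 10, 9) ≠ 0, so r is not a codeword (an error is present).
Step 3: locate the error. For a single error e at position i, S_ℓ = v_i·e·α_i^ℓ, so α_err = S_1/S_0.
  S_0^{−1} = 5^{−1} = 9 (mod 11), so α_err = 10·9 = 90 ≡ 2 = α_4. Error position i = 4.
  Consistency check: S_2/S_1 = 9·10 = 90 ≡ 2 = α_err ✓ (single-error assumption holds).
Step 4: error magnitude e = S_0/v_4 = S_0·∏_{j≠4}(α_4 − α_j) = 5·7 = 35 ≡ 2 (mod 11).
Step 5: correct position 4: c_4 = r_4 − e = 10 − 2 ≡ 8 (mod 11). Hence c = [6, 2, 4, 8, 9].
  Check: interpolating c through the α_i gives m(x) = 10 + 10·x (degree < 2) with m(α_i) = c_i for every i, so c is indeed a codeword.


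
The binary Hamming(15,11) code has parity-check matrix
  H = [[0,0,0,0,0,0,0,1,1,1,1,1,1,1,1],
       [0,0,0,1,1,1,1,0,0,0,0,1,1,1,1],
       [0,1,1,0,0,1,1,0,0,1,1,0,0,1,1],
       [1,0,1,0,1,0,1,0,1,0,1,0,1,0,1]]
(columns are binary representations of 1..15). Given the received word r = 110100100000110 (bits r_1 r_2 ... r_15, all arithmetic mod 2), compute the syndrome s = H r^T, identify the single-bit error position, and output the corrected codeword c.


s = (0, 0, 1, 1)^T, error position = 3, corrected codeword c = 111100100000110

Compute s = H r^T mod 2 one row at a time:
  s_1 = 0 + 0 + 0 + 0 + 0 + 1 + 1 + 0 = 2 ≡ 0 (mod 2).
  s_2 = 1 + 0 + 0 + 1 + 0 + 1 + 1 + 0 = 4 ≡ 0 (mod 2).
  s_3 = 1 + 0 + 0 + 1 + 0 + 0 + 1 + 0 = 3 ≡ 1 (mod 2).
  s_4 = 1 + 0 + 0 + 1 + 0 + 0 + 1 + 0 = 3 ≡ 1 (mod 2).
s = (0, 0, 1, 1)^T — this equals column 3 of H (binary 0011), so error is at position 3.
Correct: flip bit 3 of r = 110100100000110 to get c = 111100100000110.


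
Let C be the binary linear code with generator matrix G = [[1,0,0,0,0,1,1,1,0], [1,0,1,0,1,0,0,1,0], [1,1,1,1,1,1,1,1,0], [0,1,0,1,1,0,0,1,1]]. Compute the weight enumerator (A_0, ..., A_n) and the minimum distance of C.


Weight distribution: A_0 = 1, A_3 = 2, A_4 = 6, A_5 = 4, A_7 = 2, A_8 = 1. Minimum distance d = 3.

Enumerate all 2^4 = 16 messages m ∈ F_2^4.
For each, compute codeword c = mG in F_2^9, then tally its weight.
  m = 0000 → c = 000000000, weight = 0.
  m = 1000 → c = 100001110, weight = 4.
  m = 0100 → c = 101010010, weight = 4.
  m = 1100 → c = 001011100, weight = 4.
  m = 0010 → c = 111111110, weight = 8.
  m = 1010 → c = 011110000, weight = 4.
  m = 0110 → c = 010101100, weight = 4.
  m = 1110 → c = 110100010, weight = 4.
  m = 0001 → c = 010110011, weight = 5.
  m = 1001 → c = 110111101, weight = 7.
  m = 0101 → c = 111100001, weight = 5.
  m = 1101 → c = 011101111, weight = 7.
  m = 0011 → c = 101001101, weight = 5.
  m = 1011 → c = 001000011, weight = 3.
  m = 0111 → c = 000011111, weight = 5.
  m = 1111 → c = 100010001, weight = 3.
Tally weights:
  weight 0: 1 codewords.
  weight 3: 2 codewords.
  weight 4: 6 codewords.
  weight 5: 4 codewords.
  weight 7: 2 codewords.
  weight 8: 1 codewords.
Minimum distance d = smallest w > 0 with A_w > 0 = 3.
Sanity: Σ A_w = 16 = 2^4 = 16 ✓.


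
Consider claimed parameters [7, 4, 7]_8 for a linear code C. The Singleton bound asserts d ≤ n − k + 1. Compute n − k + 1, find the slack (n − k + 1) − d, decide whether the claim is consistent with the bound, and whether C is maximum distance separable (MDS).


Singleton RHS = n − k + 1 = 4, slack = -3, bound violated (no such code; not MDS).

Singleton bound: d ≤ n − k + 1.
Here n = 7, k = 4, so n − k + 1 = 4.
Given d = 7, check d ≤ 4: NO.
Slack = (n − k + 1) − d = -3.
The slack is negative: d = 7 exceeds n − k + 1 = 4 by 3, so the Singleton bound is violated and no linear [7, 4, 7]_8 code can exist. In particular it is not MDS (MDS requires d = n − k + 1 exactly).
Description: the claimed parameters are [7, 4, 7]_8; such a code would be impossible (violates the Singleton bound).


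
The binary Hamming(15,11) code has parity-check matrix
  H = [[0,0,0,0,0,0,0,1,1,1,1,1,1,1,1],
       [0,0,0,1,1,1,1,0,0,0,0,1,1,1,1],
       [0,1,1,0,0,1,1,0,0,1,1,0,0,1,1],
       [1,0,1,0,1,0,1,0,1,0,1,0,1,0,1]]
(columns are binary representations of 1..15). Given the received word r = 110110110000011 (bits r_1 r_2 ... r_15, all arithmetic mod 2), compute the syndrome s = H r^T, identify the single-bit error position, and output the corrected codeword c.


s = (1, 1, 0, 0)^T, error position = 12, corrected codeword c = 110110110001011

Compute s = H r^T mod 2 one row at a time:
  s_1 = 1 + 0 + 0 + 0 + 0 + 0 + 1 + 1 = 3 ≡ 1 (mod 2).
  s_2 = 1 + 1 + 0 + 1 + 0 + 0 + 1 + 1 = 5 ≡ 1 (mod 2).
  s_3 = 1 + 0 + 0 + 1 + 0 + 0 + 1 + 1 = 4 ≡ 0 (mod 2).
  s_4 = 1 + 0 + 1 + 1 + 0 + 0 + 0 + 1 = 4 ≡ 0 (mod 2).
s = (1, 1, 0, 0)^T — this equals column 12 of H (binary 1100), so error is at position 12.
Correct: flip bit 12 of r = 110110110000011 to get c = 110110110001011.


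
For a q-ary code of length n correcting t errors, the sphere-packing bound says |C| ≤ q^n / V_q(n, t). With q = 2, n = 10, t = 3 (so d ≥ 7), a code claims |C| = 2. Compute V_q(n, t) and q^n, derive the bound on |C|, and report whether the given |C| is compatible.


V_q(n, t) = 176, q^n = 1024, Hamming bound = 5, |C| = 2 ≤ bound (satisfied).

Step 1: Compute V_q(n, t) = Σ_{j=0}^3 C(n, j) (q−1)^j.
  j = 0: C(10,0)·(1)^0 = 1·1 = 1.
  j = 1: C(10,1)·(1)^1 = 10·1 = 10.
  j = 2: C(10,2)·(1)^2 = 45·1 = 45.
  j = 3: C(10,3)·(1)^3 = 120·1 = 120.
  V_q(n, t) = 1 + 10 + 45 + 120 = 176.
Step 2: q^n = 2^10 = 1024.
Step 3: Hamming bound ⌊q^n / V_q(n,t)⌋ = ⌊1024/176⌋ = 5.
Step 4: Compare |C| = 2 to 5: satisfied.
The claimed |C| lies below the Hamming bound.


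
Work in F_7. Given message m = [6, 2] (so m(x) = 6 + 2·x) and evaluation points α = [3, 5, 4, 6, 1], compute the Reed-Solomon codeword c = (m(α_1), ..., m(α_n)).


c = [5, 2, 0, 4, 1]

Message polynomial: m(x) = 6 + 2·x (mod 7).
For each evaluation point α_i, compute m(α_i) mod 7:
  α_1 = 3: Horner steps 2 → 5, so m(3) = 5.
  α_2 = 5: Horner steps 2 → 2, so m(5) = 2.
  α_3 = 4: Horner steps 2 → 0, so m(4) = 0.
  α_4 = 6: Horner steps 2 → 4, so m(6) = 4.
  α_5 = 1: Horner steps 2 → 1, so m(1) = 1.
Codeword c = [5, 2, 0, 4, 1] ∈ F_7^5.


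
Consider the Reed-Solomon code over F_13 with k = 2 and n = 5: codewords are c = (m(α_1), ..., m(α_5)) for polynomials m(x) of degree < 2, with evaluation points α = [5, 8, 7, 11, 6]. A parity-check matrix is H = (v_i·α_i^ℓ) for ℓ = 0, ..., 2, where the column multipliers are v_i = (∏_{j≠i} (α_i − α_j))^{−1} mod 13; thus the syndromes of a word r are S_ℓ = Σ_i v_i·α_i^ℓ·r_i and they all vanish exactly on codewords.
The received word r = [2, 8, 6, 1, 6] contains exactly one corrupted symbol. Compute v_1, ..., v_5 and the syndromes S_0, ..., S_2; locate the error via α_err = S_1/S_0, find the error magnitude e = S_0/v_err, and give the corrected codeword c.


S = (5, 4, 11), error at position 5, error magnitude e = 2, c = [2, 8, 6, 1, 4].

Step 1: column multipliers v_i = (∏_{j≠i}(α_i − α_j))^{−1} mod 13.
  i = 1 (α = 5): (5−8)(5−7)(5−11)(5−6) = (−3)·(−2)·(−6)·(−1) = 36 ≡ 10, so v_1 = 10^{−1} = 4 (mod 13).
  i = 2 (α = 8): (8−5)(8−7)(8−11)(8−6) = 3·1·(−3)·2 = −18 ≡ 8, so v_2 = 8^{−1} = 5 (mod 13).
  i = 3 (α = 7): (7−5)(7−8)(7−11)(7−6) = 2·(−1)·(−4)·1 = 8 ≡ 8, so v_3 = 8^{−1} = 5 (mod 13).
  i = 4 (α = 11): (11−5)(11−8)(11−7)(11−6) = 6·3·4·5 = 360 ≡ 9, so v_4 = 9^{−1} = 3 (mod 13).
  i = 5 (α = 6): (6−5)(6−8)(6−7)(6−11) = 1·(−2)·(−1)·(−5) = −10 ≡ 3, so v_5 = 3^{−1} = 9 (mod 13).
  v = [4, 5, 5, 3, 9].
Step 2: syndromes of r = [2, 8, 6, 1, 6] (all sums mod 13).
  S_0 = Σ v_i r_i = 4·2 + 5·8 + 5·6 + 3·1 + 9·6 = 135 ≡ 5.
  S_1 = Σ v_i α_i r_i = 4·5·2 + 5·8·8 + 5·7·6 + 3·11·1 + 9·6·6 = 927 ≡ 4.
  α_i^2 mod 13 = [12, 12, 10, 4, 10].
  S_2 = Σ v_i α_i^2 r_i = 4·12·2 + 5·12·8 + 5·10·6 + 3·4·1 + 9·10·6 = 1428 ≡ 11.
  S = (5, 4, 11) ≠ 0, so r is not a codeword (an error is present).
Step 3: locate the error. For a single error e at position i, S_ℓ = v_i·e·α_i^ℓ, so α_err = S_1/S_0.
  S_0^{−1} = 5^{−1} = 8 (mod 13), so α_err = 4·8 = 32 ≡ 6 = α_5. Error position i = 5.
  Consistency check: S_2/S_1 = 11·10 = 110 ≡ 6 = α_err ✓ (single-error assumption holds).
Step 4: error magnitude e = S_0/v_5 = S_0·∏_{j≠5}(α_5 − α_j) = 5·3 = 15 ≡ 2 (mod 13).
Step 5: correct position 5: c_5 = r_5 − e = 6 − 2 ≡ 4 (mod 13). Hence c = [2, 8, 6, 1, 4].
  Check: interpolating c through the α_i gives m(x) = 5 + 2·x (degree < 2) with m(α_i) = c_i for every i, so c is indeed a codeword.


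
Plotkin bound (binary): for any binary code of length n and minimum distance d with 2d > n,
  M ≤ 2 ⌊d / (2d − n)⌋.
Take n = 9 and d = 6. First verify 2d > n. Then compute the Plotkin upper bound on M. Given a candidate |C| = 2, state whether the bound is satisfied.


Plotkin bound M ≤ 4; given |C| = 2 ≤ bound (satisfied).

Check applicability: 2d = 12, n = 9.
2d − n = 3 > 0, so Plotkin applies.
Compute d/(2d−n) = 6/3 ≈ 2.0000.
⌊d/(2d−n)⌋ = 2.
Plotkin bound: M ≤ 2·2 = 4.
Given |C| = 2, check: satisfied.
This |C| is below the Plotkin bound.


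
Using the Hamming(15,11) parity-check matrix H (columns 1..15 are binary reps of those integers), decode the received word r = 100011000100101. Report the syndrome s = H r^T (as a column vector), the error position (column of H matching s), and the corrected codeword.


s = (1, 0, 1, 0)^T, error position = 10, corrected codeword c = 100011000000101

Compute s = H r^T mod 2 one row at a time:
  s_1 = 0 + 0 + 1 + 0 + 0 + 1 + 0 + 1 = 3 ≡ 1 (mod 2).
  s_2 = 0 + 1 + 1 + 0 + 0 + 1 + 0 + 1 = 4 ≡ 0 (mod 2).
  s_3 = 0 + 0 + 1 + 0 + 1 + 0 + 0 + 1 = 3 ≡ 1 (mod 2).
  s_4 = 1 + 0 + 1 + 0 + 0 + 0 + 1 + 1 = 4 ≡ 0 (mod 2).
s = (1, 0, 1, 0)^T — this equals column 10 of H (binary 1010), so error is at position 10.
Correct: flip bit 10 of r = 100011000100101 to get c = 100011000000101.


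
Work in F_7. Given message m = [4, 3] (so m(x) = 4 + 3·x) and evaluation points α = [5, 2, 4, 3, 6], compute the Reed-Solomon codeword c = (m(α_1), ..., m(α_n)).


c = [5, 3, 2, 6, 1]

Message polynomial: m(x) = 4 + 3·x (mod 7).
For each evaluation point α_i, compute m(α_i) mod 7:
  α_1 = 5: Horner steps 3 → 5, so m(5) = 5.
  α_2 = 2: Horner steps 3 → 3, so m(2) = 3.
  α_3 = 4: Horner steps 3 → 2, so m(4) = 2.
  α_4 = 3: Horner steps 3 → 6, so m(3) = 6.
  α_5 = 6: Horner steps 3 → 1, so m(6) = 1.
Codeword c = [5, 3, 2, 6, 1] ∈ F_7^5.


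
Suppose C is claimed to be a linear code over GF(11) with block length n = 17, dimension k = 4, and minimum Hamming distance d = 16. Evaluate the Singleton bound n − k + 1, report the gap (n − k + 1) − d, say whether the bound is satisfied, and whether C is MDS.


Singleton RHS = n − k + 1 = 14, slack = -2, bound violated (no such code; not MDS).

Singleton bound: d ≤ n − k + 1.
Here n = 17, k = 4, so n − k + 1 = 14.
Given d = 16, check d ≤ 14: NO.
Slack = (n − k + 1) − d = -2.
The slack is negative: d = 16 exceeds n − k + 1 = 14 by 2, so the Singleton bound is violated and no linear [17, 4, 16]_11 code can exist. In particular it is not MDS (MDS requires d = n − k + 1 exactly).
Description: the claimed parameters are [17, 4, 16]_11; such a code would be impossible (violates the Singleton bound).


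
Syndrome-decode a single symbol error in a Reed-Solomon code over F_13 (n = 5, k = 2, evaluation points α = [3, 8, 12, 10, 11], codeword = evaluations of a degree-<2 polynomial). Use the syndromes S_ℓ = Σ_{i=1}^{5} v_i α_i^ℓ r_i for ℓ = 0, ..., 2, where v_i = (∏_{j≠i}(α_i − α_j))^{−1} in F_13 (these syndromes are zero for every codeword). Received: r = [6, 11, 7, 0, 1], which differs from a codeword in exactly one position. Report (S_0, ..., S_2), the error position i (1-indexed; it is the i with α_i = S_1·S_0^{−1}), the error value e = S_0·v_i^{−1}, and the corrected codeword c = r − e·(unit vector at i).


S = (10, 3, 10), error at position 3, error magnitude e = 5, c = [6, 11, 2, 0, 1].

Step 1: column multipliers v_i = (∏_{j≠i}(α_i − α_j))^{−1} mod 13.
  i = 1 (α = 3): (3−8)(3−12)(3−10)(3−11) = (−5)·(−9)·(−7)·(−8) = 2520 ≡ 11, so v_1 = 11^{−1} = 6 (mod 13).
  i = 2 (α = 8): (8−3)(8−12)(8−10)(8−11) = 5·(−4)·(−2)·(−3) = −120 ≡ 10, so v_2 = 10^{−1} = 4 (mod 13).
  i = 3 (α = 12): (12−3)(12−8)(12−10)(12−11) = 9·4·2·1 = 72 ≡ 7, so v_3 = 7^{−1} = 2 (mod 13).
  i = 4 (α = 10): (10−3)(10−8)(10−12)(10−11) = 7·2·(−2)·(−1) = 28 ≡ 2, so v_4 = 2^{−1} = 7 (mod 13).
  i = 5 (α = 11): (11−3)(11−8)(11−12)(11−10) = 8·3·(−1)·1 = −24 ≡ 2, so v_5 = 2^{−1} = 7 (mod 13).
  v = [6, 4, 2, 7, 7].
Step 2: syndromes of r = [6, 11, 7, 0, 1] (all sums mod 13).
  S_0 = Σ v_i r_i = 6·6 + 4·11 + 2·7 + 7·0 + 7·1 = 101 ≡ 10.
  S_1 = Σ v_i α_i r_i = 6·3·6 + 4·8·11 + 2·12·7 + 7·10·0 + 7·11·1 = 705 ≡ 3.
  α_i^2 mod 13 = [9, 12, 1, 9, 4].
  S_2 = Σ v_i α_i^2 r_i = 6·9·6 + 4·12·11 + 2·1·7 + 7·9·0 + 7·4·1 = 894 ≡ 10.
  S = (10, 3, 10) ≠ 0, so r is not a codeword (an error is present).
Step 3: locate the error. For a single error e at position i, S_ℓ = v_i·e·α_i^ℓ, so α_err = S_1/S_0.
  S_0^{−1} = 10^{−1} = 4 (mod 13), so α_err = 3·4 = 12 ≡ 12 = α_3. Error position i = 3.
  Consistency check: S_2/S_1 = 10·9 = 90 ≡ 12 = α_err ✓ (single-error assumption holds).
Step 4: error magnitude e = S_0/v_3 = S_0·∏_{j≠3}(α_3 − α_j) = 10·7 = 70 ≡ 5 (mod 13).
Step 5: correct position 3: c_3 = r_3 − e = 7 − 5 ≡ 2 (mod 13). Hence c = [6, 11, 2, 0, 1].
  Check: interpolating c through the α_i gives m(x) = 3 + 1·x (degree < 2) with m(α_i) = c_i for every i, so c is indeed a codeword.


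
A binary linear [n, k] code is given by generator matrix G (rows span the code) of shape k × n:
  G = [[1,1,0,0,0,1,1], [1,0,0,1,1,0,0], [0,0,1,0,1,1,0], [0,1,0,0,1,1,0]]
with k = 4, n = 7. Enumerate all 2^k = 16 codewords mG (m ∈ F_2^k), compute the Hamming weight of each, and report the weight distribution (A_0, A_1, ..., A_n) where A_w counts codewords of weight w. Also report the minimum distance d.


Weight distribution: A_0 = 1, A_2 = 2, A_3 = 4, A_4 = 5, A_5 = 4. Minimum distance d = 2.

Enumerate all 2^4 = 16 messages m ∈ F_2^4.
For each, compute codeword c = mG in F_2^7, then tally its weight.
  m = 0000 → c = 0000000, weight = 0.
  m = 1000 → c = 1100011, weight = 4.
  m = 0100 → c = 1001100, weight = 3.
  m = 1100 → c = 0101111, weight = 5.
  m = 0010 → c = 0010110, weight = 3.
  m = 1010 → c = 1110101, weight = 5.
  m = 0110 → c = 1011010, weight = 4.
  m = 1110 → c = 0111001, weight = 4.
  m = 0001 → c = 0100110, weight = 3.
  m = 1001 → c = 1000101, weight = 3.
  m = 0101 → c = 1101010, weight = 4.
  m = 1101 → c = 0001001, weight = 2.
  m = 0011 → c = 0110000, weight = 2.
  m = 1011 → c = 1010011, weight = 4.
  m = 0111 → c = 1111100, weight = 5.
  m = 1111 → c = 0011111, weight = 5.
Tally weights:
  weight 0: 1 codewords.
  weight 2: 2 codewords.
  weight 3: 4 codewords.
  weight 4: 5 codewords.
  weight 5: 4 codewords.
Minimum distance d = smallest w > 0 with A_w > 0 = 2.
Sanity: Σ A_w = 16 = 2^4 = 16 ✓.


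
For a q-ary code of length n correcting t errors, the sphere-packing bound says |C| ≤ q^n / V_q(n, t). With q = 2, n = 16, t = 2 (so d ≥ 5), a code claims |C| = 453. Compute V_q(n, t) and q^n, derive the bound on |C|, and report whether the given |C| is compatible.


V_q(n, t) = 137, q^n = 65536, Hamming bound = 478, |C| = 453 ≤ bound (satisfied).

Step 1: Compute V_q(n, t) = Σ_{j=0}^2 C(n, j) (q−1)^j.
  j = 0: C(16,0)·(1)^0 = 1·1 = 1.
  j = 1: C(16,1)·(1)^1 = 16·1 = 16.
  j = 2: C(16,2)·(1)^2 = 120·1 = 120.
  V_q(n, t) = 1 + 16 + 120 = 137.
Step 2: q^n = 2^16 = 65536.
Step 3: Hamming bound ⌊q^n / V_q(n,t)⌋ = ⌊65536/137⌋ = 478.
Step 4: Compare |C| = 453 to 478: satisfied.
The claimed |C| lies below the Hamming bound.


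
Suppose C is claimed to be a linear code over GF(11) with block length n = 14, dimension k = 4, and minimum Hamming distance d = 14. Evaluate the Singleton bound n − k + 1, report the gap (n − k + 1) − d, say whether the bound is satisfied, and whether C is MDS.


Singleton RHS = n − k + 1 = 11, slack = -3, bound violated (no such code; not MDS).

Singleton bound: d ≤ n − k + 1.
Here n = 14, k = 4, so n − k + 1 = 11.
Given d = 14, check d ≤ 11: NO.
Slack = (n − k + 1) − d = -3.
The slack is negative: d = 14 exceeds n − k + 1 = 11 by 3, so the Singleton bound is violated and no linear [14, 4, 14]_11 code can exist. In particular it is not MDS (MDS requires d = n − k + 1 exactly).
Description: the claimed parameters are [14, 4, 14]_11; such a code would be impossible (violates the Singleton bound).


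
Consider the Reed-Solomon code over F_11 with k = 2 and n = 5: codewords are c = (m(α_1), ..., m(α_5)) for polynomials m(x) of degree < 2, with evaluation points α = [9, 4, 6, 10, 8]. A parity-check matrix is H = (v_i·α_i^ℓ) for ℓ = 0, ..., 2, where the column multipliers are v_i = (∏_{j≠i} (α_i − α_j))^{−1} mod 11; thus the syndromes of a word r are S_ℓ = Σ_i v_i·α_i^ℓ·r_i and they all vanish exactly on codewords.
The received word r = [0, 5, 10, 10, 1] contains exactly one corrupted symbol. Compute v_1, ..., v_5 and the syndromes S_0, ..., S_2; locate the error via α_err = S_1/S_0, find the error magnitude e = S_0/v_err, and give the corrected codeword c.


S = (1, 6, 3), error at position 3, error magnitude e = 7, c = [0, 5, 3, 10, 1].

Step 1: column multipliers v_i = (∏_{j≠i}(α_i − α_j))^{−1} mod 11.
  i = 1 (α = 9): (9−4)(9−6)(9−10)(9−8) = 5·3·(−1)·1 = −15 ≡ 7, so v_1 = 7^{−1} = 8 (mod 11).
  i = 2 (α = 4): (4−9)(4−6)(4−10)(4−8) = (−5)·(−2)·(−6)·(−4) = 240 ≡ 9, so v_2 = 9^{−1} = 5 (mod 11).
  i = 3 (α = 6): (6−9)(6−4)(6−10)(6−8) = (−3)·2·(−4)·(−2) = −48 ≡ 7, so v_3 = 7^{−1} = 8 (mod 11).
  i = 4 (α = 10): (10−9)(10−4)(10−6)(10−8) = 1·6·4·2 = 48 ≡ 4, so v_4 = 4^{−1} = 3 (mod 11).
  i = 5 (α = 8): (8−9)(8−4)(8−6)(8−10) = (−1)·4·2·(−2) = 16 ≡ 5, so v_5 = 5^{−1} = 9 (mod 11).
  v = [8, 5, 8, 3, 9].
Step 2: syndromes of r = [0, 5, 10, 10, 1] (all sums mod 11).
  S_0 = Σ v_i r_i = 8·0 + 5·5 + 8·10 + 3·10 + 9·1 = 144 ≡ 1.
  S_1 = Σ v_i α_i r_i = 8·9·0 + 5·4·5 + 8·6·10 + 3·10·10 + 9·8·1 = 952 ≡ 6.
  α_i^2 mod 11 = [4, 5, 3, 1, 9].
  S_2 = Σ v_i α_i^2 r_i = 8·4·0 + 5·5·5 + 8·3·10 + 3·1·10 + 9·9·1 = 476 ≡ 3.
  S = (1, 6, 3) ≠ 0, so r is not a codeword (an error is present).
Step 3: locate the error. For a single error e at position i, S_ℓ = v_i·e·α_i^ℓ, so α_err = S_1/S_0.
  S_0^{−1} = 1^{−1} = 1 (mod 11), so α_err = 6·1 = 6 ≡ 6 = α_3. Error position i = 3.
  Consistency check: S_2/S_1 = 3·2 = 6 ≡ 6 = α_err ✓ (single-error assumption holds).
Step 4: error magnitude e = S_0/v_3 = S_0·∏_{j≠3}(α_3 − α_j) = 1·7 = 7 ≡ 7 (mod 11).
Step 5: correct position 3: c_3 = r_3 − e = 10 − 7 ≡ 3 (mod 11). Hence c = [0, 5, 3, 10, 1].
  Check: interpolating c through the α_i gives m(x) = 9 + 10·x (degree < 2) with m(α_i) = c_i for every i, so c is indeed a codeword.


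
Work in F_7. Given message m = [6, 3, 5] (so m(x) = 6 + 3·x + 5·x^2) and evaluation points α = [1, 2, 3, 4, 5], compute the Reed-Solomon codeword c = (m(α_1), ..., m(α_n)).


c = [0, 4, 4, 0, 6]

Message polynomial: m(x) = 6 + 3·x + 5·x^2 (mod 7).
For each evaluation point α_i, compute m(α_i) mod 7:
  α_1 = 1: Horner steps 5 → 1 → 0, so m(1) = 0.
  α_2 = 2: Horner steps 5 → 6 → 4, so m(2) = 4.
  α_3 = 3: Horner steps 5 → 4 → 4, so m(3) = 4.
  α_4 = 4: Horner steps 5 → 2 → 0, so m(4) = 0.
  α_5 = 5: Horner steps 5 → 0 → 6, so m(5) = 6.
Codeword c = [0, 4, 4, 0, 6] ∈ F_7^5.


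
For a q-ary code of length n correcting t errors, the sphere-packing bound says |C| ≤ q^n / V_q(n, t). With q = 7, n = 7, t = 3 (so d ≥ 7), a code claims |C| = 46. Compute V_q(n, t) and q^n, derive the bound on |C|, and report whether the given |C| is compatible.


V_q(n, t) = 8359, q^n = 823543, Hamming bound = 98, |C| = 46 ≤ bound (satisfied).

Step 1: Compute V_q(n, t) = Σ_{j=0}^3 C(n, j) (q−1)^j.
  j = 0: C(7,0)·(6)^0 = 1·1 = 1.
  j = 1: C(7,1)·(6)^1 = 7·6 = 42.
  j = 2: C(7,2)·(6)^2 = 21·36 = 756.
  j = 3: C(7,3)·(6)^3 = 35·216 = 7560.
  V_q(n, t) = 1 + 42 + 756 + 7560 = 8359.
Step 2: q^n = 7^7 = 823543.
Step 3: Hamming bound ⌊q^n / V_q(n,t)⌋ = ⌊823543/8359⌋ = 98.
Step 4: Compare |C| = 46 to 98: satisfied.
The claimed |C| lies below the Hamming bound.


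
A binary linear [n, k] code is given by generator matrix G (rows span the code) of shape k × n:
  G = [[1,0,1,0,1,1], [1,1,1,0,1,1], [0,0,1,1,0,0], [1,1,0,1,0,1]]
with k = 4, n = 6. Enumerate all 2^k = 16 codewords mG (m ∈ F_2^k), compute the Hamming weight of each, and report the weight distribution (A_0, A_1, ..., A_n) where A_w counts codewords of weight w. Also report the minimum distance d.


Weight distribution: A_0 = 1, A_1 = 2, A_2 = 2, A_3 = 4, A_4 = 5, A_5 = 2. Minimum distance d = 1.

Enumerate all 2^4 = 16 messages m ∈ F_2^4.
For each, compute codeword c = mG in F_2^6, then tally its weight.
  m = 0000 → c = 000000, weight = 0.
  m = 1000 → c = 101011, weight = 4.
  m = 0100 → c = 111011, weight = 5.
  m = 1100 → c = 010000, weight = 1.
  m = 0010 → c = 001100, weight = 2.
  m = 1010 → c = 100111, weight = 4.
  m = 0110 → c = 110111, weight = 5.
  m = 1110 → c = 011100, weight = 3.
  m = 0001 → c = 110101, weight = 4.
  m = 1001 → c = 011110, weight = 4.
  m = 0101 → c = 001110, weight = 3.
  m = 1101 → c = 100101, weight = 3.
  m = 0011 → c = 111001, weight = 4.
  m = 1011 → c = 010010, weight = 2.
  m = 0111 → c = 000010, weight = 1.
  m = 1111 → c = 101001, weight = 3.
Tally weights:
  weight 0: 1 codewords.
  weight 1: 2 codewords.
  weight 2: 2 codewords.
  weight 3: 4 codewords.
  weight 4: 5 codewords.
  weight 5: 2 codewords.
Minimum distance d = smallest w > 0 with A_w > 0 = 1.
Sanity: Σ A_w = 16 = 2^4 = 16 ✓.
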